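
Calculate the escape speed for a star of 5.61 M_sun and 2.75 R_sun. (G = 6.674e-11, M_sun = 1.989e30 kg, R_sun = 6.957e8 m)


M = 5.61 * 1.989e30 kg = 1.115829e+31 kg; R = 2.75 * 6.957e8 m = 1.913175e+09 m. v_esc = sqrt(2GM/R) = sqrt(2 * 6.674e-11 * 1.115829e+31 / 1.913175e+09) = 882327.0068

882327.0068 m/s


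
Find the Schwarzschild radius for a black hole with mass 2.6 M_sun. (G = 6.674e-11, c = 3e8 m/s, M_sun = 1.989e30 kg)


M = 2.6 * 1.989e30 kg = 5.1714e+30 kg. rs = 2GM/c^2 = 2 * 6.674e-11 * 5.1714e+30 / (3e8)^2 = 7669.7608

7669.7608 m


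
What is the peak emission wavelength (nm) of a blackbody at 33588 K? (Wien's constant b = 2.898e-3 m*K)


lam_max = b / T = 2.898e-3 / 33588 = 8.628e-08 m = 86.2808 nm

86.2808 nm


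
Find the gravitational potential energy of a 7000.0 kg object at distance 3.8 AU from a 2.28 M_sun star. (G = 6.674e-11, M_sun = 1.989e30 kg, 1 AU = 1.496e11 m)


M = 2.28 * 1.989e30 kg = 4.53492e+30 kg; r = 3.8 AU * 1.496e11 m/AU = 5.6848e+11 m. U = -GM*m/r = -(6.674e-11 * 4.53492e+30 * 7000.0) / 5.6848e+11 = -3.727e+12

-3.727e+12 J


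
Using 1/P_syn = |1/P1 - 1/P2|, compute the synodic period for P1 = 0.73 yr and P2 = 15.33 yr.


1/P_syn = |1/P1 - 1/P2| = |1/0.73 - 1/15.33| => P_syn = 0.7665

0.7665 years


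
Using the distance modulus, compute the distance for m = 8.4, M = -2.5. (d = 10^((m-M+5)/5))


d = 10^((m - M + 5)/5) = 10^((8.4 - -2.5 + 5)/5) = 1513.5612

1513.5612 pc


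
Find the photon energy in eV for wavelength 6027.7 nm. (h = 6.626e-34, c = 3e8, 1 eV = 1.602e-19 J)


E = hc/lambda = 6.626e-34 * 3e8 / 6.028e-06 = 3.298e-20 J = 0.2059 eV

0.2059 eV


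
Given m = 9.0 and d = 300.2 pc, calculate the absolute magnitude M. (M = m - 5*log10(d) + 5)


M = m - 5*log10(d) + 5 = 9.0 - 5*log10(300.2) + 5 = 1.6129

1.6129


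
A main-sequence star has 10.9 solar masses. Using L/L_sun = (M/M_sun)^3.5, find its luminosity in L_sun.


L/L_sun = (M/M_sun)^3.5 = 10.9^3.5 = 4275.5574

4275.5574 L_sun


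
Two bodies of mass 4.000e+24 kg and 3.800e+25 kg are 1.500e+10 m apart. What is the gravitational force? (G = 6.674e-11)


F = G*m1*m2/r^2 = 6.674e-11 * 4.000e+24 * 3.800e+25 / (1.500e+10)^2 = 6.674e-11 * 1.520e+50 / 2.250e+20 = 4.509e+19

4.509e+19 N


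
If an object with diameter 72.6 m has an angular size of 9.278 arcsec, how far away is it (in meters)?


D = size / theta_rad, theta_rad = 9.278 * pi/(180*3600) = 4.498e-05, D = 1.614e+06

1.614e+06 m


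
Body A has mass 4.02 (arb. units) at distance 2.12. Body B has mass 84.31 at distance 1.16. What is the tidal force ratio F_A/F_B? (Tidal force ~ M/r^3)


Ratio = (M1/r1^3) / (M2/r2^3) = (4.02/2.12^3) / (84.31/1.16^3) = 0.0078

0.0078


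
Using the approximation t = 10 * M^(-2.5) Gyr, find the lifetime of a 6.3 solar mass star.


t = 10 * M^(-2.5) = 10 * 6.3^(-2.5) = 0.1004

0.1004 Gyr


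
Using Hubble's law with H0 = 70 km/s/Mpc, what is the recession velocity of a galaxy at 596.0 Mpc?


v = H0 * d = 70 * 596.0 = 41720.0

41720.0 km/s


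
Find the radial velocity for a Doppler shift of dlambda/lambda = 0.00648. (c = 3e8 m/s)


v = (dlambda/lambda) * c = 0.00648 * 3e8 = 1.944e+06

1.944e+06 m/s


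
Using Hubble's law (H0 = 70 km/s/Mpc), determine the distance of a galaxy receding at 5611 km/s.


d = v / H0 = 5611 / 70 = 80.1571

80.1571 Mpc


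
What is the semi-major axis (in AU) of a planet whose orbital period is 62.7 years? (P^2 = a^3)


a = P^(2/3) = 62.7^(2/3) = 15.7826

15.7826 AU


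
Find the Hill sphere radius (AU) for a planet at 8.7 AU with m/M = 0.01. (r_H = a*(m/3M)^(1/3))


r_H = a * (m/3M)^(1/3) = 8.7 * (0.01/3)^(1/3) = 1.2996

1.2996 AU


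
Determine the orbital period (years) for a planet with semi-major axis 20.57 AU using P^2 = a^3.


P = a^(3/2) = 20.57^1.5 = 93.2935

93.2935 years


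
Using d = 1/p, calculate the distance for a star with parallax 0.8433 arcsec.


d = 1/p = 1/0.8433 = 1.1858

1.1858 pc


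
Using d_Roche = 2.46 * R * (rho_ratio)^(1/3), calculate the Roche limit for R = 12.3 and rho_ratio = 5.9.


d_Roche = 2.46 * 12.3 * 5.9^(1/3) = 54.6753

54.6753


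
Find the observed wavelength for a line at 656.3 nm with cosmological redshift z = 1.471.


lam_obs = lam_emit * (1 + z) = 656.3 * (1 + 1.471) = 1621.7173

1621.7173 nm


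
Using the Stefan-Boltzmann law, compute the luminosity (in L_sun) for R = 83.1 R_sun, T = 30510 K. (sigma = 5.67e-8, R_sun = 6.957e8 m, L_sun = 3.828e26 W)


R = 83.1 * 6.957e8 m = 5.781267e+10 m. L = 4*pi*R^2*sigma*T^4 = 4*pi*(5.781267e+10)^2 * 5.67e-8 * 30510^4 = 2.063515844e+33 W. L/L_sun = 2.063515844e+33 / 3.828e26 = 5.391e+06

5.391e+06 L_sun


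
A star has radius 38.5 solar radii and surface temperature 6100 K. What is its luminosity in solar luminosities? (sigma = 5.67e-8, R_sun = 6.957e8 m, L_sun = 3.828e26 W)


R = 38.5 * 6.957e8 m = 2.678445e+10 m. L = 4*pi*R^2*sigma*T^4 = 4*pi*(2.678445e+10)^2 * 5.67e-8 * 6100^4 = 7.077464973e+29 W. L/L_sun = 7.077464973e+29 / 3.828e26 = 1848.8675

1848.8675 L_sun


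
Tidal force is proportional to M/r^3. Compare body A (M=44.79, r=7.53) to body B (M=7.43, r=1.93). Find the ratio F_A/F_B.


Ratio = (M1/r1^3) / (M2/r2^3) = (44.79/7.53^3) / (7.43/1.93^3) = 0.1015

0.1015


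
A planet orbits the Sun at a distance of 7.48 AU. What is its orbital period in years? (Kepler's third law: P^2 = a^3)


P = a^(3/2) = 7.48^1.5 = 20.4575

20.4575 years


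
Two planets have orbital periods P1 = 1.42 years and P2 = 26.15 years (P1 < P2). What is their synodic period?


1/P_syn = |1/P1 - 1/P2| = |1/1.42 - 1/26.15| => P_syn = 1.5015

1.5015 years


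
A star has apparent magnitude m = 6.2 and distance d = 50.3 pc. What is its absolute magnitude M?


M = m - 5*log10(d) + 5 = 6.2 - 5*log10(50.3) + 5 = 2.6922

2.6922


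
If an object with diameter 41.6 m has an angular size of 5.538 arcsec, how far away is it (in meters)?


D = size / theta_rad, theta_rad = 5.538 * pi/(180*3600) = 2.685e-05, D = 1.549e+06

1.549e+06 m


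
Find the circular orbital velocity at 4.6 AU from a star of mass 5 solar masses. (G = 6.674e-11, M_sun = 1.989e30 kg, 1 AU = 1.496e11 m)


v = sqrt(GM/r) = sqrt(6.674e-11 * 9.945e+30 / 6.882e+11) = 31056.3764

31056.3764 m/s


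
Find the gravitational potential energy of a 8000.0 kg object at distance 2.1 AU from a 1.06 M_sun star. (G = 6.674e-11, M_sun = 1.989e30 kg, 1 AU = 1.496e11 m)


M = 1.06 * 1.989e30 kg = 2.10834e+30 kg; r = 2.1 AU * 1.496e11 m/AU = 3.1416e+11 m. U = -GM*m/r = -(6.674e-11 * 2.10834e+30 * 8000.0) / 3.1416e+11 = -3.583e+12

-3.583e+12 J


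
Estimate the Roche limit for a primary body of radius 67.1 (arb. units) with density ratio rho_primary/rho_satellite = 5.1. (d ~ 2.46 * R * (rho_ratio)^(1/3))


d_Roche = 2.46 * 67.1 * 5.1^(1/3) = 284.1282

284.1282


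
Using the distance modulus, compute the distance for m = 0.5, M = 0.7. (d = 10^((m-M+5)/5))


d = 10^((m - M + 5)/5) = 10^((0.5 - 0.7 + 5)/5) = 9.1201

9.1201 pc


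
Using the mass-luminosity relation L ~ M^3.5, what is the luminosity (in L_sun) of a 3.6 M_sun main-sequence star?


L/L_sun = (M/M_sun)^3.5 = 3.6^3.5 = 88.5235

88.5235 L_sun


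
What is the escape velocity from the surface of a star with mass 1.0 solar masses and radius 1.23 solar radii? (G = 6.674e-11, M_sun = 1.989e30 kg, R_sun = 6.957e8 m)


M = 1.0 * 1.989e30 kg = 1.989e+30 kg; R = 1.23 * 6.957e8 m = 8.55711e+08 m. v_esc = sqrt(2GM/R) = sqrt(2 * 6.674e-11 * 1.989e+30 / 8.55711e+08) = 557008.6418

557008.6418 m/s


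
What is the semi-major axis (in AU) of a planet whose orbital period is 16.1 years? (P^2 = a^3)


a = P^(2/3) = 16.1^(2/3) = 6.376

6.376 AU


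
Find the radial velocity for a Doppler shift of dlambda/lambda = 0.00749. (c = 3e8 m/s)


v = (dlambda/lambda) * c = 0.00749 * 3e8 = 2.247e+06

2.247e+06 m/s


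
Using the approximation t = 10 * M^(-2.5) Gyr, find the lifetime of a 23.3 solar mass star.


t = 10 * M^(-2.5) = 10 * 23.3^(-2.5) = 0.0038

0.0038 Gyr


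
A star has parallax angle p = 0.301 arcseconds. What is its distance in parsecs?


d = 1/p = 1/0.301 = 3.3223

3.3223 pc


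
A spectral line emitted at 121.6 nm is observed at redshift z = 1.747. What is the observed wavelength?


lam_obs = lam_emit * (1 + z) = 121.6 * (1 + 1.747) = 334.0352

334.0352 nm


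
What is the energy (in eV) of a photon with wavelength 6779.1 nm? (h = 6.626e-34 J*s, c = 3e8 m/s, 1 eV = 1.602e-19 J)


E = hc/lambda = 6.626e-34 * 3e8 / 6.779e-06 = 2.932e-20 J = 0.183 eV

0.183 eV


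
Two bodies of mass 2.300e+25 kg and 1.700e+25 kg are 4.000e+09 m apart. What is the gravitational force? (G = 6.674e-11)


F = G*m1*m2/r^2 = 6.674e-11 * 2.300e+25 * 1.700e+25 / (4.000e+09)^2 = 6.674e-11 * 3.910e+50 / 1.600e+19 = 1.631e+21

1.631e+21 N


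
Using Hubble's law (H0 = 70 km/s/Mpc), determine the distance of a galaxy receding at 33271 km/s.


d = v / H0 = 33271 / 70 = 475.3

475.3 Mpc


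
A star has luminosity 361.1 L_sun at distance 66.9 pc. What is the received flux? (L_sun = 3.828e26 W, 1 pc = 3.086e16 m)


F = L / (4*pi*d^2) = 1.382e+29 / (4*pi*(2.065e+18)^2) = 2.581e-09

2.581e-09 W/m^2


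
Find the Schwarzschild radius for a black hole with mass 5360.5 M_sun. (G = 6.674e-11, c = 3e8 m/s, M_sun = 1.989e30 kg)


M = 5360.5 * 1.989e30 kg = 1.06620345e+34 kg. rs = 2GM/c^2 = 2 * 6.674e-11 * 1.06620345e+34 / (3e8)^2 = 1.581e+07

1.581e+07 m


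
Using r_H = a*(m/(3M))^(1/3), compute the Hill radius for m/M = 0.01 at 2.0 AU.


r_H = a * (m/3M)^(1/3) = 2.0 * (0.01/3)^(1/3) = 0.2988

0.2988 AU


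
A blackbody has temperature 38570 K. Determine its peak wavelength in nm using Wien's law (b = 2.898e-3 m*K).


lam_max = b / T = 2.898e-3 / 38570 = 7.514e-08 m = 75.1361 nm

75.1361 nm


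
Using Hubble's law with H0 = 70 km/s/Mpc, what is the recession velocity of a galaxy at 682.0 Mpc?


v = H0 * d = 70 * 682.0 = 47740.0

47740.0 km/s


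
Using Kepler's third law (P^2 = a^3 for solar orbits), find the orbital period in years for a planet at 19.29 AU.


P = a^(3/2) = 19.29^1.5 = 84.7224

84.7224 years


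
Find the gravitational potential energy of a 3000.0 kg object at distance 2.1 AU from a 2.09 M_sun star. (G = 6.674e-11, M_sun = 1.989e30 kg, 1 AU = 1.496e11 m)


M = 2.09 * 1.989e30 kg = 4.15701e+30 kg; r = 2.1 AU * 1.496e11 m/AU = 3.1416e+11 m. U = -GM*m/r = -(6.674e-11 * 4.15701e+30 * 3000.0) / 3.1416e+11 = -2.649e+12

-2.649e+12 J


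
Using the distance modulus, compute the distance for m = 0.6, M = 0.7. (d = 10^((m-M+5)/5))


d = 10^((m - M + 5)/5) = 10^((0.6 - 0.7 + 5)/5) = 9.5499

9.5499 pc


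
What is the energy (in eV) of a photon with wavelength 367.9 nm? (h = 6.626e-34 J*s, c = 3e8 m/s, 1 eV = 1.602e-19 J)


E = hc/lambda = 6.626e-34 * 3e8 / 3.679e-07 = 5.403e-19 J = 3.3727 eV

3.3727 eV


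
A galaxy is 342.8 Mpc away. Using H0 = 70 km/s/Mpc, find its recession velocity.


v = H0 * d = 70 * 342.8 = 23996.0

23996.0 km/s


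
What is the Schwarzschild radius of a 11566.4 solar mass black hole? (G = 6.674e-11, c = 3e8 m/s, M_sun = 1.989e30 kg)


M = 11566.4 * 1.989e30 kg = 2.30055696e+34 kg. rs = 2GM/c^2 = 2 * 6.674e-11 * 2.30055696e+34 / (3e8)^2 = 3.412e+07

3.412e+07 m


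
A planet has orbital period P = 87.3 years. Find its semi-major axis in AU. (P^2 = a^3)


a = P^(2/3) = 87.3^(2/3) = 19.6793

19.6793 AU


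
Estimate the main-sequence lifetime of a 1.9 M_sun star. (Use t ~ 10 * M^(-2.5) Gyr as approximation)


t = 10 * M^(-2.5) = 10 * 1.9^(-2.5) = 2.0096

2.0096 Gyr


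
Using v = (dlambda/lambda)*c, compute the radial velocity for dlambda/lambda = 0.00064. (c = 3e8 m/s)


v = (dlambda/lambda) * c = 0.00064 * 3e8 = 192000.0

192000.0 m/s


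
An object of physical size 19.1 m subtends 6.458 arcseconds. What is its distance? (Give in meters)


D = size / theta_rad, theta_rad = 6.458 * pi/(180*3600) = 3.131e-05, D = 610043.0163

610043.0163 m


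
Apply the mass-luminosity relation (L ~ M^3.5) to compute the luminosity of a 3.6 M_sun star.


L/L_sun = (M/M_sun)^3.5 = 3.6^3.5 = 88.5235

88.5235 L_sun


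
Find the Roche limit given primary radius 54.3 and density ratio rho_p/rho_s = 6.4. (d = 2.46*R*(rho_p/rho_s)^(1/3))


d_Roche = 2.46 * 54.3 * 6.4^(1/3) = 248.0057

248.0057


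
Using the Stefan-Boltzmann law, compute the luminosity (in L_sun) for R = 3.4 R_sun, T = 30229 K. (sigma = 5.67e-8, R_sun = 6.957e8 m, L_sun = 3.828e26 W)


R = 3.4 * 6.957e8 m = 2.36538e+09 m. L = 4*pi*R^2*sigma*T^4 = 4*pi*(2.36538e+09)^2 * 5.67e-8 * 30229^4 = 3.328816735e+30 W. L/L_sun = 3.328816735e+30 / 3.828e26 = 8695.9685

8695.9685 L_sun


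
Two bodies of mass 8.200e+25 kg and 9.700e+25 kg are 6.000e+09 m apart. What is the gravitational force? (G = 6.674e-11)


F = G*m1*m2/r^2 = 6.674e-11 * 8.200e+25 * 9.700e+25 / (6.000e+09)^2 = 6.674e-11 * 7.954e+51 / 3.600e+19 = 1.475e+22

1.475e+22 N


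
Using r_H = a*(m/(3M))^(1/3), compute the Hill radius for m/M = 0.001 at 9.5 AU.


r_H = a * (m/3M)^(1/3) = 9.5 * (0.001/3)^(1/3) = 0.6587

0.6587 AU


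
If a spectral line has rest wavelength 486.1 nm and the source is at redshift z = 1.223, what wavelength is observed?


lam_obs = lam_emit * (1 + z) = 486.1 * (1 + 1.223) = 1080.6003

1080.6003 nm


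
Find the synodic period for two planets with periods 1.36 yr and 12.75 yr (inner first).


1/P_syn = |1/P1 - 1/P2| = |1/1.36 - 1/12.75| => P_syn = 1.5224

1.5224 years


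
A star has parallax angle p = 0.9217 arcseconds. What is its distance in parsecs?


d = 1/p = 1/0.9217 = 1.085

1.085 pc


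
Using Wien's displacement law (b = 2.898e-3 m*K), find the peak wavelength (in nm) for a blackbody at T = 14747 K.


lam_max = b / T = 2.898e-3 / 14747 = 1.965e-07 m = 196.5145 nm

196.5145 nm


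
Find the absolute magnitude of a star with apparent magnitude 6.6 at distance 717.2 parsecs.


M = m - 5*log10(d) + 5 = 6.6 - 5*log10(717.2) + 5 = -2.6782

-2.6782


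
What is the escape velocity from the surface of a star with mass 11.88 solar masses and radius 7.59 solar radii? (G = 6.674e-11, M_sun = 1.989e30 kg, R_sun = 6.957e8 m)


M = 11.88 * 1.989e30 kg = 2.362932e+31 kg; R = 7.59 * 6.957e8 m = 5.280363e+09 m. v_esc = sqrt(2GM/R) = sqrt(2 * 6.674e-11 * 2.362932e+31 / 5.280363e+09) = 772861.7629

772861.7629 m/s


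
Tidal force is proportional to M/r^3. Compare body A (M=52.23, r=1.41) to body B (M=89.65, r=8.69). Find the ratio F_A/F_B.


Ratio = (M1/r1^3) / (M2/r2^3) = (52.23/1.41^3) / (89.65/8.69^3) = 136.3866

136.3866


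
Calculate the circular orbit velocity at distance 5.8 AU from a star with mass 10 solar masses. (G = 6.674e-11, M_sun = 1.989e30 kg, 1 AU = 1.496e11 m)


v = sqrt(GM/r) = sqrt(6.674e-11 * 1.989e+31 / 8.677e+11) = 39113.862

39113.862 m/s


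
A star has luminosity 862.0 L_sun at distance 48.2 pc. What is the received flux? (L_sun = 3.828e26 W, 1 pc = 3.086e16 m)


F = L / (4*pi*d^2) = 3.300e+29 / (4*pi*(1.487e+18)^2) = 1.187e-08

1.187e-08 W/m^2


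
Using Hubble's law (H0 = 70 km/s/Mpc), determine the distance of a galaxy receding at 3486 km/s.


d = v / H0 = 3486 / 70 = 49.8

49.8 Mpc


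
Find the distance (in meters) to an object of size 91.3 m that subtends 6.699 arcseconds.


D = size / theta_rad, theta_rad = 6.699 * pi/(180*3600) = 3.248e-05, D = 2.811e+06

2.811e+06 m


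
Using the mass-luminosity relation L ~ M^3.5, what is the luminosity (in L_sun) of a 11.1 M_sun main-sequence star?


L/L_sun = (M/M_sun)^3.5 = 11.1^3.5 = 4556.49

4556.49 L_sun


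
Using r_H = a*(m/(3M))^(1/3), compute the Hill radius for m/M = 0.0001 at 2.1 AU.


r_H = a * (m/3M)^(1/3) = 2.1 * (0.0001/3)^(1/3) = 0.0676

0.0676 AU


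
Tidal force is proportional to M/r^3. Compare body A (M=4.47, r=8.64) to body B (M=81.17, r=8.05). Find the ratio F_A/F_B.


Ratio = (M1/r1^3) / (M2/r2^3) = (4.47/8.64^3) / (81.17/8.05^3) = 0.0445

0.0445


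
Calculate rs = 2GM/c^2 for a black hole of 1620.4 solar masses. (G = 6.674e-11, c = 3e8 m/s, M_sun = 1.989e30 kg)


M = 1620.4 * 1.989e30 kg = 3.2229756e+33 kg. rs = 2GM/c^2 = 2 * 6.674e-11 * 3.2229756e+33 / (3e8)^2 = 4.780e+06

4.780e+06 m


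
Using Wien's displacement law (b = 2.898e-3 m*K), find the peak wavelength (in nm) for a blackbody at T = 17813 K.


lam_max = b / T = 2.898e-3 / 17813 = 1.627e-07 m = 162.6902 nm

162.6902 nm


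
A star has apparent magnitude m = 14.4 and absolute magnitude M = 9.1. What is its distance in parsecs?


d = 10^((m - M + 5)/5) = 10^((14.4 - 9.1 + 5)/5) = 114.8154

114.8154 pc


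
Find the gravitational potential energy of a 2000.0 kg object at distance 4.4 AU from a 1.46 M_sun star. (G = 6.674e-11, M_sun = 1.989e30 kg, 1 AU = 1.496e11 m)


M = 1.46 * 1.989e30 kg = 2.90394e+30 kg; r = 4.4 AU * 1.496e11 m/AU = 6.5824e+11 m. U = -GM*m/r = -(6.674e-11 * 2.90394e+30 * 2000.0) / 6.5824e+11 = -5.889e+11

-5.889e+11 J


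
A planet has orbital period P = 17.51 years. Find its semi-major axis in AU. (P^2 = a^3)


a = P^(2/3) = 17.51^(2/3) = 6.7431

6.7431 AU


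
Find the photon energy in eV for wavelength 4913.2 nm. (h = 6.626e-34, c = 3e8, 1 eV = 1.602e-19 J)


E = hc/lambda = 6.626e-34 * 3e8 / 4.913e-06 = 4.046e-20 J = 0.2525 eV

0.2525 eV


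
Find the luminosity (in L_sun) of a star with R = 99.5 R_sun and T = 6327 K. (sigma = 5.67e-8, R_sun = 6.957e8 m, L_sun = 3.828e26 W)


R = 99.5 * 6.957e8 m = 6.922215e+10 m. L = 4*pi*R^2*sigma*T^4 = 4*pi*(6.922215e+10)^2 * 5.67e-8 * 6327^4 = 5.47109718e+30 W. L/L_sun = 5.47109718e+30 / 3.828e26 = 14292.3124

14292.3124 L_sun


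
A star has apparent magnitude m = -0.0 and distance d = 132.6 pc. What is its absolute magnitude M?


M = m - 5*log10(d) + 5 = -0.0 - 5*log10(132.6) + 5 = -5.6127

-5.6127


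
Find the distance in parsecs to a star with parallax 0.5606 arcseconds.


d = 1/p = 1/0.5606 = 1.7838

1.7838 pc


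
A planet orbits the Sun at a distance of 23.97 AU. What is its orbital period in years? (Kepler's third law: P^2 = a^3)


P = a^(3/2) = 23.97^1.5 = 117.3551

117.3551 years


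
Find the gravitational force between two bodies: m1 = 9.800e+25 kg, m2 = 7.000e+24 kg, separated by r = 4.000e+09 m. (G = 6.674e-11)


F = G*m1*m2/r^2 = 6.674e-11 * 9.800e+25 * 7.000e+24 / (4.000e+09)^2 = 6.674e-11 * 6.860e+50 / 1.600e+19 = 2.861e+21

2.861e+21 N


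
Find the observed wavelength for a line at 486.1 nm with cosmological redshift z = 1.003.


lam_obs = lam_emit * (1 + z) = 486.1 * (1 + 1.003) = 973.6583

973.6583 nm


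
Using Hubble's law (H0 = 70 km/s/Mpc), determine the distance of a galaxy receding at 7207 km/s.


d = v / H0 = 7207 / 70 = 102.9571

102.9571 Mpc


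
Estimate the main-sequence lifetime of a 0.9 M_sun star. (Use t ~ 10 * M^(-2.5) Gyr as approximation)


t = 10 * M^(-2.5) = 10 * 0.9^(-2.5) = 13.0135

13.0135 Gyr


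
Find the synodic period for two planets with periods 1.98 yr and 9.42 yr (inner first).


1/P_syn = |1/P1 - 1/P2| = |1/1.98 - 1/9.42| => P_syn = 2.5069

2.5069 years


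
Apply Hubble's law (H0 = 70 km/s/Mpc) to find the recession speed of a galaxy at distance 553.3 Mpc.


v = H0 * d = 70 * 553.3 = 38731.0

38731.0 km/s


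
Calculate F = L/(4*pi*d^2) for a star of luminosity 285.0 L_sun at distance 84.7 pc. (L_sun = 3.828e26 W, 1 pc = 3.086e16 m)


F = L / (4*pi*d^2) = 1.091e+29 / (4*pi*(2.614e+18)^2) = 1.271e-09

1.271e-09 W/m^2


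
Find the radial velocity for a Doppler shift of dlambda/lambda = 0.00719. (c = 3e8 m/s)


v = (dlambda/lambda) * c = 0.00719 * 3e8 = 2.157e+06

2.157e+06 m/s


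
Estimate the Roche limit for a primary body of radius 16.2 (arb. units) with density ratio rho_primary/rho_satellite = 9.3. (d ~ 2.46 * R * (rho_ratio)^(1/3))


d_Roche = 2.46 * 16.2 * 9.3^(1/3) = 83.8065

83.8065


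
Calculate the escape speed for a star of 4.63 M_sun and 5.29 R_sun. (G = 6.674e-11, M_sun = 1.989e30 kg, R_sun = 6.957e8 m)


M = 4.63 * 1.989e30 kg = 9.20907e+30 kg; R = 5.29 * 6.957e8 m = 3.680253e+09 m. v_esc = sqrt(2GM/R) = sqrt(2 * 6.674e-11 * 9.20907e+30 / 3.680253e+09) = 577932.5408

577932.5408 m/s


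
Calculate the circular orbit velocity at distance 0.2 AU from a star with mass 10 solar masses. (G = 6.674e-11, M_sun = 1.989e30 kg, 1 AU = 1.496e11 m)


v = sqrt(GM/r) = sqrt(6.674e-11 * 1.989e+31 / 2.992e+10) = 210634.5931

210634.5931 m/s


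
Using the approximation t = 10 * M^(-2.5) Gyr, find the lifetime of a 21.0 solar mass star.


t = 10 * M^(-2.5) = 10 * 21.0^(-2.5) = 0.0049

0.0049 Gyr


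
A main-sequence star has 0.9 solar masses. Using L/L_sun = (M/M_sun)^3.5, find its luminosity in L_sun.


L/L_sun = (M/M_sun)^3.5 = 0.9^3.5 = 0.6916

0.6916 L_sun


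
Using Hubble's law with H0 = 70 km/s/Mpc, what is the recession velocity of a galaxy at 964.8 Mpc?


v = H0 * d = 70 * 964.8 = 67536.0

67536.0 km/s


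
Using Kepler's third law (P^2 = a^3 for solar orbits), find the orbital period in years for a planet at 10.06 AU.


P = a^(3/2) = 10.06^1.5 = 31.9078

31.9078 years


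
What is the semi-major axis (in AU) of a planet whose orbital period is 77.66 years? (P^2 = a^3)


a = P^(2/3) = 77.66^(2/3) = 18.2025

18.2025 AU


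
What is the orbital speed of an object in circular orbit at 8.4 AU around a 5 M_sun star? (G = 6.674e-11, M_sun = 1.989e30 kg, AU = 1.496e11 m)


v = sqrt(GM/r) = sqrt(6.674e-11 * 9.945e+30 / 1.257e+12) = 22982.1183

22982.1183 m/s


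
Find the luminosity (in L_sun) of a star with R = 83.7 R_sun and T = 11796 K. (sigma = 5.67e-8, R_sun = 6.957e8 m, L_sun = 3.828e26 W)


R = 83.7 * 6.957e8 m = 5.823009e+10 m. L = 4*pi*R^2*sigma*T^4 = 4*pi*(5.823009e+10)^2 * 5.67e-8 * 11796^4 = 4.677641147e+31 W. L/L_sun = 4.677641147e+31 / 3.828e26 = 122195.4323

122195.4323 L_sun


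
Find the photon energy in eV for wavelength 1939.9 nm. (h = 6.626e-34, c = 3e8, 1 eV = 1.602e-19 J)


E = hc/lambda = 6.626e-34 * 3e8 / 1.940e-06 = 1.025e-19 J = 0.6396 eV

0.6396 eV


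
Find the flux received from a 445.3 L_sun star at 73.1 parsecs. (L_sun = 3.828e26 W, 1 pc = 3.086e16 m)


F = L / (4*pi*d^2) = 1.705e+29 / (4*pi*(2.256e+18)^2) = 2.666e-09

2.666e-09 W/m^2


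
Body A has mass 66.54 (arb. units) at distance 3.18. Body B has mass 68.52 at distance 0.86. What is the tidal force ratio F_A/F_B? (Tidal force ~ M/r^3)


Ratio = (M1/r1^3) / (M2/r2^3) = (66.54/3.18^3) / (68.52/0.86^3) = 0.0192

0.0192


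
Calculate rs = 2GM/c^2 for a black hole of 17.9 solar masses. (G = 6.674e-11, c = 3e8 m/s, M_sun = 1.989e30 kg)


M = 17.9 * 1.989e30 kg = 3.56031e+31 kg. rs = 2GM/c^2 = 2 * 6.674e-11 * 3.56031e+31 / (3e8)^2 = 52803.3532

52803.3532 m


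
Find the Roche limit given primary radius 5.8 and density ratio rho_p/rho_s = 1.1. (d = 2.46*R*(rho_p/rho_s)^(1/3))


d_Roche = 2.46 * 5.8 * 1.1^(1/3) = 14.7286

14.7286


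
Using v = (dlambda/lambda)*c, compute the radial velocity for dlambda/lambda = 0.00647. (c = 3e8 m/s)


v = (dlambda/lambda) * c = 0.00647 * 3e8 = 1.941e+06

1.941e+06 m/s


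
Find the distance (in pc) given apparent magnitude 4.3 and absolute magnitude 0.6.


d = 10^((m - M + 5)/5) = 10^((4.3 - 0.6 + 5)/5) = 54.9541

54.9541 pc


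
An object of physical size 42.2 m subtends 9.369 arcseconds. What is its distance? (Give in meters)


D = size / theta_rad, theta_rad = 9.369 * pi/(180*3600) = 4.542e-05, D = 929061.2471

929061.2471 m


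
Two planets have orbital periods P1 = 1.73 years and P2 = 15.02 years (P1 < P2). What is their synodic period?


1/P_syn = |1/P1 - 1/P2| = |1/1.73 - 1/15.02| => P_syn = 1.9552

1.9552 years


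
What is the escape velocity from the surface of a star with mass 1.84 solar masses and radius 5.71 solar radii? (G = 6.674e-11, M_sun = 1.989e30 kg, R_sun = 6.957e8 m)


M = 1.84 * 1.989e30 kg = 3.65976e+30 kg; R = 5.71 * 6.957e8 m = 3.972447e+09 m. v_esc = sqrt(2GM/R) = sqrt(2 * 6.674e-11 * 3.65976e+30 / 3.972447e+09) = 350675.4365

350675.4365 m/s


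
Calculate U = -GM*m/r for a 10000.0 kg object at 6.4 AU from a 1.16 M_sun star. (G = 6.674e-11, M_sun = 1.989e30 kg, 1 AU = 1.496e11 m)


M = 1.16 * 1.989e30 kg = 2.30724e+30 kg; r = 6.4 AU * 1.496e11 m/AU = 9.5744e+11 m. U = -GM*m/r = -(6.674e-11 * 2.30724e+30 * 10000.0) / 9.5744e+11 = -1.608e+12

-1.608e+12 J


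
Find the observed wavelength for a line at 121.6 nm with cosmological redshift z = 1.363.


lam_obs = lam_emit * (1 + z) = 121.6 * (1 + 1.363) = 287.3408

287.3408 nm


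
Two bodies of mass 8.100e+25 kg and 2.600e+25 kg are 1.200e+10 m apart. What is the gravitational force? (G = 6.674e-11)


F = G*m1*m2/r^2 = 6.674e-11 * 8.100e+25 * 2.600e+25 / (1.200e+10)^2 = 6.674e-11 * 2.106e+51 / 1.440e+20 = 9.761e+20

9.761e+20 N


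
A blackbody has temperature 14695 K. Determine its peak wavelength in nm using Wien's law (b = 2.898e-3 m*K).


lam_max = b / T = 2.898e-3 / 14695 = 1.972e-07 m = 197.2099 nm

197.2099 nm


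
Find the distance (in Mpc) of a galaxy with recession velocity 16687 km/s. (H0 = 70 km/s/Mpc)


d = v / H0 = 16687 / 70 = 238.3857

238.3857 Mpc


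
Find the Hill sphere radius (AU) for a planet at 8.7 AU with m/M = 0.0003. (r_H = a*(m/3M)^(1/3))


r_H = a * (m/3M)^(1/3) = 8.7 * (0.0003/3)^(1/3) = 0.4038

0.4038 AU


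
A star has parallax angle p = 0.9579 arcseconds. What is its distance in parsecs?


d = 1/p = 1/0.9579 = 1.044

1.044 pc


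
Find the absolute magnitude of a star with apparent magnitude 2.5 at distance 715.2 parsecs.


M = m - 5*log10(d) + 5 = 2.5 - 5*log10(715.2) + 5 = -6.7721

-6.7721


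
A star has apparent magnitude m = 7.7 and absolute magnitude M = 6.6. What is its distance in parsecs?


d = 10^((m - M + 5)/5) = 10^((7.7 - 6.6 + 5)/5) = 16.5959

16.5959 pc


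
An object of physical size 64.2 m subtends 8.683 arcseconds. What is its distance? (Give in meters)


D = size / theta_rad, theta_rad = 8.683 * pi/(180*3600) = 4.210e-05, D = 1.525e+06

1.525e+06 m


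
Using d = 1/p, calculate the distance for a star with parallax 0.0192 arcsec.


d = 1/p = 1/0.0192 = 52.0833

52.0833 pc


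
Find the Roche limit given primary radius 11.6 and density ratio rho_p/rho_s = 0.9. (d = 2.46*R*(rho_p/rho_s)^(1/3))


d_Roche = 2.46 * 11.6 * 0.9^(1/3) = 27.5512

27.5512


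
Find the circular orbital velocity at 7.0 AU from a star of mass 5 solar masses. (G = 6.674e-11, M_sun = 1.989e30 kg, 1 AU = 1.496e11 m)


v = sqrt(GM/r) = sqrt(6.674e-11 * 9.945e+30 / 1.047e+12) = 25175.6492

25175.6492 m/s


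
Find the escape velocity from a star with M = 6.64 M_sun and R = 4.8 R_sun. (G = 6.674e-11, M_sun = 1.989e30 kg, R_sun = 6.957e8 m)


M = 6.64 * 1.989e30 kg = 1.320696e+31 kg; R = 4.8 * 6.957e8 m = 3.33936e+09 m. v_esc = sqrt(2GM/R) = sqrt(2 * 6.674e-11 * 1.320696e+31 / 3.33936e+09) = 726570.7494

726570.7494 m/s


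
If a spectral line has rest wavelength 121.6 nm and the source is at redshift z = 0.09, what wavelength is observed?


lam_obs = lam_emit * (1 + z) = 121.6 * (1 + 0.09) = 132.544

132.544 nm


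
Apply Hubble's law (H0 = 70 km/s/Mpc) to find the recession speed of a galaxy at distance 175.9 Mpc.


v = H0 * d = 70 * 175.9 = 12313.0

12313.0 km/s


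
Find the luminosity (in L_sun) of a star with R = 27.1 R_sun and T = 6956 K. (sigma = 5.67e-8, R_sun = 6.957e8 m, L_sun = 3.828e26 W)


R = 27.1 * 6.957e8 m = 1.885347e+10 m. L = 4*pi*R^2*sigma*T^4 = 4*pi*(1.885347e+10)^2 * 5.67e-8 * 6956^4 = 5.929441719e+29 W. L/L_sun = 5.929441719e+29 / 3.828e26 = 1548.966

1548.966 L_sun


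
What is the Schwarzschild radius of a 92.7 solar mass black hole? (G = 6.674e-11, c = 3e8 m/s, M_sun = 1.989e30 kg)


M = 92.7 * 1.989e30 kg = 1.843803e+32 kg. rs = 2GM/c^2 = 2 * 6.674e-11 * 1.843803e+32 / (3e8)^2 = 273456.4716

273456.4716 m


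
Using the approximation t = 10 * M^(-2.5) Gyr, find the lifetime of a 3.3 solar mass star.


t = 10 * M^(-2.5) = 10 * 3.3^(-2.5) = 0.5055

0.5055 Gyr


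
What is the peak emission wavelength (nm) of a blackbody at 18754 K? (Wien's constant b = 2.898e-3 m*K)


lam_max = b / T = 2.898e-3 / 18754 = 1.545e-07 m = 154.527 nm

154.527 nm


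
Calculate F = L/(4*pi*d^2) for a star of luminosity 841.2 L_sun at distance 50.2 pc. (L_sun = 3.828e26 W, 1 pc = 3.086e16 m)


F = L / (4*pi*d^2) = 3.220e+29 / (4*pi*(1.549e+18)^2) = 1.068e-08

1.068e-08 W/m^2


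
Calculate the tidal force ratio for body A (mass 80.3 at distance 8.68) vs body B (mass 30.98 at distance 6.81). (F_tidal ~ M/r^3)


Ratio = (M1/r1^3) / (M2/r2^3) = (80.3/8.68^3) / (30.98/6.81^3) = 1.2517

1.2517


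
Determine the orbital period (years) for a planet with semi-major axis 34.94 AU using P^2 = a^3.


P = a^(3/2) = 34.94^1.5 = 206.5306

206.5306 years


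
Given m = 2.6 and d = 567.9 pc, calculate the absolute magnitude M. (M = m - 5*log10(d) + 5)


M = m - 5*log10(d) + 5 = 2.6 - 5*log10(567.9) + 5 = -6.1714

-6.1714


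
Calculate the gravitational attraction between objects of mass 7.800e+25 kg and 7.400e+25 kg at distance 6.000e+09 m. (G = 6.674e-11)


F = G*m1*m2/r^2 = 6.674e-11 * 7.800e+25 * 7.400e+25 / (6.000e+09)^2 = 6.674e-11 * 5.772e+51 / 3.600e+19 = 1.070e+22

1.070e+22 N


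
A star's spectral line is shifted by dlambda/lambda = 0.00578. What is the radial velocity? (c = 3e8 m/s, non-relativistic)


v = (dlambda/lambda) * c = 0.00578 * 3e8 = 1.734e+06

1.734e+06 m/s


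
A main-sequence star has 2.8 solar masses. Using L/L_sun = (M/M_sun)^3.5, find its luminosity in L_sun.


L/L_sun = (M/M_sun)^3.5 = 2.8^3.5 = 36.7327

36.7327 L_sun


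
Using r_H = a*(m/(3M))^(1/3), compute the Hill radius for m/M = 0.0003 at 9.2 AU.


r_H = a * (m/3M)^(1/3) = 9.2 * (0.0003/3)^(1/3) = 0.427

0.427 AU


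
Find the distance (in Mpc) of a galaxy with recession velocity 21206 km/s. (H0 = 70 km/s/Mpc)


d = v / H0 = 21206 / 70 = 302.9429

302.9429 Mpc


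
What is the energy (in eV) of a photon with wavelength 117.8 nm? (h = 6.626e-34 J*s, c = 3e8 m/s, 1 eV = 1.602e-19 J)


E = hc/lambda = 6.626e-34 * 3e8 / 1.178e-07 = 1.687e-18 J = 10.5333 eV

10.5333 eV


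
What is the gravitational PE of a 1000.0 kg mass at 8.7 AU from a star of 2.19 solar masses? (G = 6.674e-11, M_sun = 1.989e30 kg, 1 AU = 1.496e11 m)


M = 2.19 * 1.989e30 kg = 4.35591e+30 kg; r = 8.7 AU * 1.496e11 m/AU = 1.30152e+12 m. U = -GM*m/r = -(6.674e-11 * 4.35591e+30 * 1000.0) / 1.30152e+12 = -2.234e+11

-2.234e+11 J


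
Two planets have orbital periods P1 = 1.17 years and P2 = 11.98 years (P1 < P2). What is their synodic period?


1/P_syn = |1/P1 - 1/P2| = |1/1.17 - 1/11.98| => P_syn = 1.2966

1.2966 years


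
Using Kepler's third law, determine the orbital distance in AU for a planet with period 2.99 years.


a = P^(2/3) = 2.99^(2/3) = 2.0755

2.0755 AU


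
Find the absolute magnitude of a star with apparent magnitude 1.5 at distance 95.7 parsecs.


M = m - 5*log10(d) + 5 = 1.5 - 5*log10(95.7) + 5 = -3.4046

-3.4046


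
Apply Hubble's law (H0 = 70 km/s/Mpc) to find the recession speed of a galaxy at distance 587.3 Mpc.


v = H0 * d = 70 * 587.3 = 41111.0

41111.0 km/s


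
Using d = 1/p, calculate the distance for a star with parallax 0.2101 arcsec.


d = 1/p = 1/0.2101 = 4.7596

4.7596 pc


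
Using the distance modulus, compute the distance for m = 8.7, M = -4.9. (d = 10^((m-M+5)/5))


d = 10^((m - M + 5)/5) = 10^((8.7 - -4.9 + 5)/5) = 5248.0746

5248.0746 pc


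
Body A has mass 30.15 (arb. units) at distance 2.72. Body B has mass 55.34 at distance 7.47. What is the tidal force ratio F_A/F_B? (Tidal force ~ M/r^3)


Ratio = (M1/r1^3) / (M2/r2^3) = (30.15/2.72^3) / (55.34/7.47^3) = 11.285

11.285


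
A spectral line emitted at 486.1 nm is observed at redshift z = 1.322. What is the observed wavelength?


lam_obs = lam_emit * (1 + z) = 486.1 * (1 + 1.322) = 1128.7242

1128.7242 nm


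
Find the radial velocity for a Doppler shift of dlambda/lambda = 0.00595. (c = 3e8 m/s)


v = (dlambda/lambda) * c = 0.00595 * 3e8 = 1.785e+06

1.785e+06 m/s


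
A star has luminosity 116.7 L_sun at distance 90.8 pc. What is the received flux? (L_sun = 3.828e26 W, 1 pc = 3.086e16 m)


F = L / (4*pi*d^2) = 4.467e+28 / (4*pi*(2.802e+18)^2) = 4.528e-10

4.528e-10 W/m^2


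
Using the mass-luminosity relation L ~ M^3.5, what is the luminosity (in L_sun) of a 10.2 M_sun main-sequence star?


L/L_sun = (M/M_sun)^3.5 = 10.2^3.5 = 3389.2266

3389.2266 L_sun


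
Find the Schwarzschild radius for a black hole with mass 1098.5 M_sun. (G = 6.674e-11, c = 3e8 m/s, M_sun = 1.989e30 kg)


M = 1098.5 * 1.989e30 kg = 2.1849165e+33 kg. rs = 2GM/c^2 = 2 * 6.674e-11 * 2.1849165e+33 / (3e8)^2 = 3.240e+06

3.240e+06 m


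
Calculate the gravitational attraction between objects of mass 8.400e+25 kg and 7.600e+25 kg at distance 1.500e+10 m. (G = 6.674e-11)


F = G*m1*m2/r^2 = 6.674e-11 * 8.400e+25 * 7.600e+25 / (1.500e+10)^2 = 6.674e-11 * 6.384e+51 / 2.250e+20 = 1.894e+21

1.894e+21 N


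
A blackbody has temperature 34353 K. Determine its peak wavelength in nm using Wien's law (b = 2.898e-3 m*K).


lam_max = b / T = 2.898e-3 / 34353 = 8.436e-08 m = 84.3594 nm

84.3594 nm


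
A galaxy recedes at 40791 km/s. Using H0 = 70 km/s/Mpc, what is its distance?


d = v / H0 = 40791 / 70 = 582.7286

582.7286 Mpc


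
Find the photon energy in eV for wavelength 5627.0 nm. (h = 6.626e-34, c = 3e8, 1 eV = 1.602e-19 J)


E = hc/lambda = 6.626e-34 * 3e8 / 5.627e-06 = 3.533e-20 J = 0.2205 eV

0.2205 eV


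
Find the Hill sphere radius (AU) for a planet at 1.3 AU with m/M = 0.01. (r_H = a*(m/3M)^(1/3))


r_H = a * (m/3M)^(1/3) = 1.3 * (0.01/3)^(1/3) = 0.1942

0.1942 AU


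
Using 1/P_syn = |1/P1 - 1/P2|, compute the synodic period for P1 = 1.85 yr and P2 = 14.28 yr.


1/P_syn = |1/P1 - 1/P2| = |1/1.85 - 1/14.28| => P_syn = 2.1253

2.1253 years


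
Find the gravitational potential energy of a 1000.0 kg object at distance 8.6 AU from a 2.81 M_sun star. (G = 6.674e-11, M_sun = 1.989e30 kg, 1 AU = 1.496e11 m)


M = 2.81 * 1.989e30 kg = 5.58909e+30 kg; r = 8.6 AU * 1.496e11 m/AU = 1.28656e+12 m. U = -GM*m/r = -(6.674e-11 * 5.58909e+30 * 1000.0) / 1.28656e+12 = -2.899e+11

-2.899e+11 J


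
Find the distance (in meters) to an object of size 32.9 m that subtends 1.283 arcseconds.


D = size / theta_rad, theta_rad = 1.283 * pi/(180*3600) = 6.220e-06, D = 5.289e+06

5.289e+06 m


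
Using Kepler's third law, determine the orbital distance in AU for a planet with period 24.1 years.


a = P^(2/3) = 24.1^(2/3) = 8.3434

8.3434 AU


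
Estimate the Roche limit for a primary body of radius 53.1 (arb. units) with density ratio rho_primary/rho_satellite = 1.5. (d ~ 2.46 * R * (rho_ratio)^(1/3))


d_Roche = 2.46 * 53.1 * 1.5^(1/3) = 149.5294

149.5294


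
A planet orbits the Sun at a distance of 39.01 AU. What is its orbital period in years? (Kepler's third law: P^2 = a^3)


P = a^(3/2) = 39.01^1.5 = 243.6486

243.6486 years


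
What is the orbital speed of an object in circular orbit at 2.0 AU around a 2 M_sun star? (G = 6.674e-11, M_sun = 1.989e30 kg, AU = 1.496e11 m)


v = sqrt(GM/r) = sqrt(6.674e-11 * 3.978e+30 / 2.992e+11) = 29788.2298

29788.2298 m/s


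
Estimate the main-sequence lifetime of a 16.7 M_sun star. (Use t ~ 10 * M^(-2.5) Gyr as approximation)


t = 10 * M^(-2.5) = 10 * 16.7^(-2.5) = 0.0088

0.0088 Gyr


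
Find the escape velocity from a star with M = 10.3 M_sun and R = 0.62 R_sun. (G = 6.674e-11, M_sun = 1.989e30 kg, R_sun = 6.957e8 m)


M = 10.3 * 1.989e30 kg = 2.04867e+31 kg; R = 0.62 * 6.957e8 m = 4.31334e+08 m. v_esc = sqrt(2GM/R) = sqrt(2 * 6.674e-11 * 2.04867e+31 / 4.31334e+08) = 2.518e+06

2.518e+06 m/s


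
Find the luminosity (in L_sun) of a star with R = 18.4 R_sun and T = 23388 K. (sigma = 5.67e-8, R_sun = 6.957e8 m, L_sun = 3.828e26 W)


R = 18.4 * 6.957e8 m = 1.280088e+10 m. L = 4*pi*R^2*sigma*T^4 = 4*pi*(1.280088e+10)^2 * 5.67e-8 * 23388^4 = 3.493372654e+31 W. L/L_sun = 3.493372654e+31 / 3.828e26 = 91258.4288

91258.4288 L_sun


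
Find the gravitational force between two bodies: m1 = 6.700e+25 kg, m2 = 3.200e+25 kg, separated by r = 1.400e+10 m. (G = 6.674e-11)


F = G*m1*m2/r^2 = 6.674e-11 * 6.700e+25 * 3.200e+25 / (1.400e+10)^2 = 6.674e-11 * 2.144e+51 / 1.960e+20 = 7.301e+20

7.301e+20 N


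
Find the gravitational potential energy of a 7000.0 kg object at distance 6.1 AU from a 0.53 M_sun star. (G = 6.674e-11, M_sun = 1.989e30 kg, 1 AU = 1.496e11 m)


M = 0.53 * 1.989e30 kg = 1.05417e+30 kg; r = 6.1 AU * 1.496e11 m/AU = 9.1256e+11 m. U = -GM*m/r = -(6.674e-11 * 1.05417e+30 * 7000.0) / 9.1256e+11 = -5.397e+11

-5.397e+11 J


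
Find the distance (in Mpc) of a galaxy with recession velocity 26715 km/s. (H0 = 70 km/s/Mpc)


d = v / H0 = 26715 / 70 = 381.6429

381.6429 Mpc


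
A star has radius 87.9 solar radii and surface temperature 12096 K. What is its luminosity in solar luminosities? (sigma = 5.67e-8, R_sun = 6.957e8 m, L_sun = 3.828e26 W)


R = 87.9 * 6.957e8 m = 6.115203e+10 m. L = 4*pi*R^2*sigma*T^4 = 4*pi*(6.115203e+10)^2 * 5.67e-8 * 12096^4 = 5.704029887e+31 W. L/L_sun = 5.704029887e+31 / 3.828e26 = 149008.0953

149008.0953 L_sun


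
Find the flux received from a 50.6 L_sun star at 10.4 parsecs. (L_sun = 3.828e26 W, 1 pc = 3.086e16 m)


F = L / (4*pi*d^2) = 1.937e+28 / (4*pi*(3.209e+17)^2) = 1.496e-08

1.496e-08 W/m^2


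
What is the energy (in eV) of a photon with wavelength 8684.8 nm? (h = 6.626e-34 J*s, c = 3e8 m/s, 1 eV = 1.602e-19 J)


E = hc/lambda = 6.626e-34 * 3e8 / 8.685e-06 = 2.289e-20 J = 0.1429 eV

0.1429 eV


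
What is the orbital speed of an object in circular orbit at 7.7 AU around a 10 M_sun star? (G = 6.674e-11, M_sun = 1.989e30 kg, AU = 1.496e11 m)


v = sqrt(GM/r) = sqrt(6.674e-11 * 1.989e+31 / 1.152e+12) = 33946.8384

33946.8384 m/s


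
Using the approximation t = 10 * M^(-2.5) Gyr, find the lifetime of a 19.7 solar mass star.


t = 10 * M^(-2.5) = 10 * 19.7^(-2.5) = 0.0058

0.0058 Gyr


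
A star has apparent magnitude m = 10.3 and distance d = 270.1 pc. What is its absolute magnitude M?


M = m - 5*log10(d) + 5 = 10.3 - 5*log10(270.1) + 5 = 3.1424

3.1424


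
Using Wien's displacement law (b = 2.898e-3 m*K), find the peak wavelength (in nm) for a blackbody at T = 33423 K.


lam_max = b / T = 2.898e-3 / 33423 = 8.671e-08 m = 86.7068 nm

86.7068 nm


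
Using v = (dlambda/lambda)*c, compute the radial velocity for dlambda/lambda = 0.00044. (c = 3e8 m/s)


v = (dlambda/lambda) * c = 0.00044 * 3e8 = 132000.0

132000.0 m/s


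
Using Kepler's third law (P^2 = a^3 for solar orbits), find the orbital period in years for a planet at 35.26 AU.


P = a^(3/2) = 35.26^1.5 = 209.3743

209.3743 years


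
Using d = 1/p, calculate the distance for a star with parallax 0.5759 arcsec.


d = 1/p = 1/0.5759 = 1.7364

1.7364 pc


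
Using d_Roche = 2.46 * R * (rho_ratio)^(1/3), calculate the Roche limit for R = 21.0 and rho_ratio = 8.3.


d_Roche = 2.46 * 21.0 * 8.3^(1/3) = 104.5957

104.5957


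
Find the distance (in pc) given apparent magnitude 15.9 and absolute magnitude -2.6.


d = 10^((m - M + 5)/5) = 10^((15.9 - -2.6 + 5)/5) = 50118.7234

50118.7234 pc


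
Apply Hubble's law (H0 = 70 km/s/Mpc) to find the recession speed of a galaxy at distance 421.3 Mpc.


v = H0 * d = 70 * 421.3 = 29491.0

29491.0 km/s
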